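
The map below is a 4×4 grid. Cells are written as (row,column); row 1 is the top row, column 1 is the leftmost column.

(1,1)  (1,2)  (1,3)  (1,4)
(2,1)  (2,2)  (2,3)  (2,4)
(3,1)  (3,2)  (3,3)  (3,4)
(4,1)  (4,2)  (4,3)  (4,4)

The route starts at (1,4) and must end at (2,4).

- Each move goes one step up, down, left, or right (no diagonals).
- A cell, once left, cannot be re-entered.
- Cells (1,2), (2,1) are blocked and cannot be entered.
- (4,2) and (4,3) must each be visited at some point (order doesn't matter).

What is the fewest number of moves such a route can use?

9

Any route passes through (4,2) and (4,3) in some order between (1,4) and (2,4). Summing Manhattan distances along each leg and taking the cheapest ordering ((1,4) → (4,3) → (4,2) → (2,4)) gives a lower bound of 4 + 1 + 4 = 9 moves.
A route of 9 moves achieves this: (1,4) → (1,3) → (2,3) → (3,3) → (3,2) → (4,2) → (4,3) → (4,4) → (3,4) → (2,4).
Since 9 matches the lower bound, it is optimal.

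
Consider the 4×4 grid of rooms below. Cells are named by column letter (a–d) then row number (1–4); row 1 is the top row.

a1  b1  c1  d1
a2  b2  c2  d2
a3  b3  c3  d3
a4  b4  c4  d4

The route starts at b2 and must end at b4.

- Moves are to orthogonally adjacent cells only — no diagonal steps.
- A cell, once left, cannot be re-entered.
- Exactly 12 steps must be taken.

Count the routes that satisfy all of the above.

Need simple routes of exactly 12 moves from b2 to b4 (Manhattan distance 2, so 5 moves are spent on a detour and 5 undoing it).
Branch systematically from the start, pruning whenever the remaining move budget drops below the Manhattan distance to b4 or differs from it in parity. Grouping the completions by first move — via b1: 3; via b3: 9; via a2: 7; via c2: 5 — and summing: 3 + 9 + 7 + 5 = 24.
That gives 24 routes.

24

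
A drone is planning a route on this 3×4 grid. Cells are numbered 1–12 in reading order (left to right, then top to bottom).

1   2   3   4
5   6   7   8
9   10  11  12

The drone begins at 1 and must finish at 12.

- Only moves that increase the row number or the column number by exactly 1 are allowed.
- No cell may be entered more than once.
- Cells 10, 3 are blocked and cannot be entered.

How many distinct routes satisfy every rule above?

4

A right/down-only route from 1 to 12 makes exactly 2 down-moves and 3 right-moves in some order.
With no other constraints that would be C(5,2) = 10 routes.
Subtract routes through each blocked cell (inclusion–exclusion for overlaps): − through 3: 3 − through 10: 3 → 4.
That gives 4 routes.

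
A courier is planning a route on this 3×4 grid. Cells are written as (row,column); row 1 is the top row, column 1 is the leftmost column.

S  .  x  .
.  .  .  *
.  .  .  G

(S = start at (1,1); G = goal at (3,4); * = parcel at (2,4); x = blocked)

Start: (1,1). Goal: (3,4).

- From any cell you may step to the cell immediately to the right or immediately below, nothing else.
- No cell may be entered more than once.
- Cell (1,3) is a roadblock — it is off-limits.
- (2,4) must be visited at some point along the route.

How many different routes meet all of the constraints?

A right/down-only route from (1,1) to (3,4) makes exactly 2 down-moves and 3 right-moves in some order.
With no other constraints that would be C(5,2) = 10 routes.
Split at (2,4) and multiply the segment counts (each segment already excludes blocked cells): (1,1)→(2,4): 2; (2,4)→(3,4): 1; product = 2.
That gives 2 routes.

2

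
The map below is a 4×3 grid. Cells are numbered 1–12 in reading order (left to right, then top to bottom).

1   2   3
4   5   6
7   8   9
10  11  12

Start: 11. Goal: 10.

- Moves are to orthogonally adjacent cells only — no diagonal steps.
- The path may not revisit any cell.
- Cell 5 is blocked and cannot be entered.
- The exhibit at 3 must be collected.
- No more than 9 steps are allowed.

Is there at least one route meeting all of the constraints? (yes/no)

yes

One route that works: 11 → 8 → 9 → 6 → 3 → 2 → 1 → 4 → 7 → 10.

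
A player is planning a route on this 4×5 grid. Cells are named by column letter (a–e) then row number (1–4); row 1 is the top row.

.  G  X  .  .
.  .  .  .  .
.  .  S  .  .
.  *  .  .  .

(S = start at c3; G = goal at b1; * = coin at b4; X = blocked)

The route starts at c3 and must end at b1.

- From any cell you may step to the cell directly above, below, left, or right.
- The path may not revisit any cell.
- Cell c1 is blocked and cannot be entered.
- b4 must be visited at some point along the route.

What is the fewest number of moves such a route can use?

5

Any route passes through b4 somewhere between c3 and b1. Summing Manhattan distances along the two legs (c3 → b4 → b1) gives a lower bound of 2 + 3 = 5 moves.
A route of 5 moves achieves this: c3 → c4 → b4 → b3 → b2 → b1.
Since 5 matches the lower bound, it is optimal.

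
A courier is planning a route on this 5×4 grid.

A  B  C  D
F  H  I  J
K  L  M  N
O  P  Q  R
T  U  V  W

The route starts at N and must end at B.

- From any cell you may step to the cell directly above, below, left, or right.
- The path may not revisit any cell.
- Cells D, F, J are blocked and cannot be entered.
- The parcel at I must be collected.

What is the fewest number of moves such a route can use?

Any route passes through I somewhere between N and B. Summing Manhattan distances along the two legs (N → I → B) gives a lower bound of 2 + 2 = 4 moves.
A route of 4 moves achieves this: N → M → I → C → B.
Since 4 matches the lower bound, it is optimal.

4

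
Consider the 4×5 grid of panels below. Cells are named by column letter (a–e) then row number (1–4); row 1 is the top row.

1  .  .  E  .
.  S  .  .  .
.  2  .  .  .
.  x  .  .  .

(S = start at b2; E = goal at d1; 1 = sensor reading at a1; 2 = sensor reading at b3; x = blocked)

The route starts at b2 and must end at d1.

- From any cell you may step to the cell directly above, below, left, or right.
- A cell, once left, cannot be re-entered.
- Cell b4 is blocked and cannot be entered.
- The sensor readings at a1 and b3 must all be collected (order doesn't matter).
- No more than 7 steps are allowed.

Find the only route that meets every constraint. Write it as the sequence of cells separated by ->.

b2 -> b3 -> a3 -> a2 -> a1 -> b1 -> c1 -> d1

The 7-move cap with required stops at a1, b3 leaves no slack for detours.
Route from b2: down to b3, left to a3, 2× up (reaching a1), 3× right (reaching d1) — 7 moves in all.
Check: all required cells visited; 7 ≤ 7 moves.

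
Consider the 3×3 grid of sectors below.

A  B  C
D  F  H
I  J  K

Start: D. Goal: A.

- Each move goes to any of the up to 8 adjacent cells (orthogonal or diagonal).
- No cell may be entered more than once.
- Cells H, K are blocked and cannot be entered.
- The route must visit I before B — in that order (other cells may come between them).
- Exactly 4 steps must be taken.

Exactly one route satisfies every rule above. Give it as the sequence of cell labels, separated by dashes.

The waypoints must appear in the order I, B, with no cell reused.
Route from D: down 1 to I, up-right 1 to F, up 1 to B, left 1 to A — 4 moves in all.
Check: order respected (I at step 1, B at step 3); 4 moves as required.

D - I - F - B - A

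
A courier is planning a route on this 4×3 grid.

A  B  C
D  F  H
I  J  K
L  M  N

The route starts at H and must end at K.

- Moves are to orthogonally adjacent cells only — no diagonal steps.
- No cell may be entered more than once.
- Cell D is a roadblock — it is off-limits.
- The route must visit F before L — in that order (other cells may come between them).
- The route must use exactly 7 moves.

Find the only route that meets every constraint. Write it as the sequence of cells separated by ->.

H -> F -> J -> I -> L -> M -> N -> K

The waypoints must appear in the order F, L, with no cell reused.
Route from H: left 1 to F, down 1 to J, left 1 to I, down 1 to L, right 2 to N, up 1 to K — 7 moves in all.
Check: order respected (F at step 1, L at step 4); 7 moves as required.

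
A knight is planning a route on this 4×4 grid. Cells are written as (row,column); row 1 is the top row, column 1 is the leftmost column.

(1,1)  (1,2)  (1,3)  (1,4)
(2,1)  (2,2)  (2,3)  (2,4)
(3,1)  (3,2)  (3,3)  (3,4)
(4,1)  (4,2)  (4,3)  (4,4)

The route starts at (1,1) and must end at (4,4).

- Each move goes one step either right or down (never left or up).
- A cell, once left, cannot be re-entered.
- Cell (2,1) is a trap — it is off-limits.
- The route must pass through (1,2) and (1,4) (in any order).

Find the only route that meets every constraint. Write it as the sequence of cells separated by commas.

(1,1), (1,2), (1,3), (1,4), (2,4), (3,4), (4,4)

Moves only go right or down, so the column and row indices never decrease.
Route from (1,1): right 3 to (1,4), down 3 to (4,4) — 6 moves in all.
Check: all required cells visited.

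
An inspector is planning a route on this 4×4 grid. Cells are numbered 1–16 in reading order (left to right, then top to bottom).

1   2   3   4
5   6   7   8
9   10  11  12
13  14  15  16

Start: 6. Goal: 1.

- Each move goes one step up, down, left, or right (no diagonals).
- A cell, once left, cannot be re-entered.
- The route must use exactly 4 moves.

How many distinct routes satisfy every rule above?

Need simple routes of exactly 4 moves from 6 to 1 (Manhattan distance 2, so 1 moves are spent on a detour and 1 undoing it).
Enumerating: 6 10 9 5 1 | 6 7 3 2 1.
That gives 2 routes.

2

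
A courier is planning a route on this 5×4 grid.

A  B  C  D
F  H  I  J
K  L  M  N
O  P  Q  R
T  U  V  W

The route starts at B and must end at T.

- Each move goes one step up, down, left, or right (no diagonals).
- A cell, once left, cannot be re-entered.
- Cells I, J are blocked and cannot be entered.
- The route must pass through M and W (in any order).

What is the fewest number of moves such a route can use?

9

Any route passes through M and W in some order between B and T. Summing Manhattan distances along each leg and taking the cheapest ordering (B → M → W → T) gives a lower bound of 3 + 3 + 3 = 9 moves.
A route of 9 moves achieves this: B → H → L → M → Q → R → W → V → U → T.
Since 9 matches the lower bound, it is optimal.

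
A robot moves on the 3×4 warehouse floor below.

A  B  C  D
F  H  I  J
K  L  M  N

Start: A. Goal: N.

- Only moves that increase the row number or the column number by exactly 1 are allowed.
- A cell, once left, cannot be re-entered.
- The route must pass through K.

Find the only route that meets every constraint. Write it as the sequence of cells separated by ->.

A -> F -> K -> L -> M -> N

Moves only go right or down, so the column and row indices never decrease.
Route from A: down 2 to K, right 3 to N — 5 moves in all.
Check: all required cells visited.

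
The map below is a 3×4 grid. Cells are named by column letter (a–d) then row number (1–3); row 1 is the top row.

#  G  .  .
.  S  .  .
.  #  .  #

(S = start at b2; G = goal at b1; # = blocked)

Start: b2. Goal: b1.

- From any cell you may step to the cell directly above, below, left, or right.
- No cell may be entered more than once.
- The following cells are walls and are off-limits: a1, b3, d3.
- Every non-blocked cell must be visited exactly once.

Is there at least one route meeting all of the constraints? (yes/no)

Cell a3 has only one open neighbour but is neither the start nor the goal, so a Hamiltonian route would have to both enter and leave it through the same neighbour — impossible without revisiting.

no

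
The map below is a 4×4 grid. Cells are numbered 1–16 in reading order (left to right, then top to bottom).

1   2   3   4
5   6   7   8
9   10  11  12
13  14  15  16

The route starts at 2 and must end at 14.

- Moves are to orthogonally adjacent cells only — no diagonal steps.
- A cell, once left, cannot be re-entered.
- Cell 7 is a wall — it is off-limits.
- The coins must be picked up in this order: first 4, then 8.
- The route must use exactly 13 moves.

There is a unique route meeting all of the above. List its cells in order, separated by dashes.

2 - 3 - 4 - 8 - 12 - 16 - 15 - 11 - 10 - 6 - 5 - 9 - 13 - 14

The waypoints must appear in the order 4, 8, with no cell reused.
Route from 2: 2× right (reaching 4), 3× down (reaching 16), left to 15, up to 11, left to 10, up to 6, left to 5, 2× down (reaching 13), right to 14 — 13 moves in all.
Check: order respected (4 at step 2, 8 at step 3); 13 moves as required.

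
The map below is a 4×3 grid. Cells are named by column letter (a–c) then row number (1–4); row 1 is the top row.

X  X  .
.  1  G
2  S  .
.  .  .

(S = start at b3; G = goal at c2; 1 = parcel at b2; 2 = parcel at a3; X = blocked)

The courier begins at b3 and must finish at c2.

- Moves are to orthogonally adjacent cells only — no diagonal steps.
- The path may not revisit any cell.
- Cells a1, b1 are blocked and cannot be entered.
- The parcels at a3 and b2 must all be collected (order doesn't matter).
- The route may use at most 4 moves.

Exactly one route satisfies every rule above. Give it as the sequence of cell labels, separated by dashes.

b3 - a3 - a2 - b2 - c2

Any route must reach a3 and b2 and still end at c2 within 4 moves, so the order of the required stops is forced.
Route from b3: left 1 to a3, up 1 to a2, right 2 to c2 — 4 moves in all.
Check: all required cells visited; 4 ≤ 4 moves.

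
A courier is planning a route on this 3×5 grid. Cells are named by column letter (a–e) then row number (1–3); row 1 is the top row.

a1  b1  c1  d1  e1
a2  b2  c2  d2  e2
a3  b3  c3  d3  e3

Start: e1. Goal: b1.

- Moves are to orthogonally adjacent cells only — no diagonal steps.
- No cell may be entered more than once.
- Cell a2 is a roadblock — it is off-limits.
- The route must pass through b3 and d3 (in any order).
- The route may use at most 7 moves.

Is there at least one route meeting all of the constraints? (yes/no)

One route that works: e1 → e2 → e3 → d3 → c3 → b3 → b2 → b1.

yes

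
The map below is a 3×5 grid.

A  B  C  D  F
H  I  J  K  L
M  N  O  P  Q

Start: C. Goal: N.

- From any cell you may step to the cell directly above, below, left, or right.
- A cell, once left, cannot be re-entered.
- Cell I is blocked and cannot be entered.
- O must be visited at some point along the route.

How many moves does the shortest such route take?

3

Any route passes through O somewhere between C and N. Summing Manhattan distances along the two legs (C → O → N) gives a lower bound of 2 + 1 = 3 moves.
A route of 3 moves achieves this: C → J → O → N.
Since 3 matches the lower bound, it is optimal.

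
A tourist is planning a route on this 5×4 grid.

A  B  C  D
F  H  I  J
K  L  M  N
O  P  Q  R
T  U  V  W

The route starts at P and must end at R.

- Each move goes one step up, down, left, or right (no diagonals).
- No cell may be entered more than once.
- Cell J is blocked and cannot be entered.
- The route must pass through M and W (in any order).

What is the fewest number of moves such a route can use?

Any route passes through M and W in some order between P and R. Summing Manhattan distances along each leg and taking the cheapest ordering (P → M → W → R) gives a lower bound of 2 + 3 + 1 = 6 moves.
A route of 6 moves achieves this: P → L → M → Q → V → W → R.
Since 6 matches the lower bound, it is optimal.

6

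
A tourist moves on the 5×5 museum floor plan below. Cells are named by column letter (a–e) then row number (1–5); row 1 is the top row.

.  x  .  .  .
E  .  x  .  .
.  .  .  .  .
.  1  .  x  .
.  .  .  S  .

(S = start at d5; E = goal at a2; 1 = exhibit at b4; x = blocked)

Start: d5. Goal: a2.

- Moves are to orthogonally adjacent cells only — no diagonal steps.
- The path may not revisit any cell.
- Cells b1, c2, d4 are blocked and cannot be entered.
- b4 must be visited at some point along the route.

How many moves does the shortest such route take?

Any route passes through b4 somewhere between d5 and a2. Summing Manhattan distances along the two legs (d5 → b4 → a2) gives a lower bound of 3 + 3 = 6 moves.
A route of 6 moves achieves this: d5 → c5 → c4 → b4 → b3 → b2 → a2.
Since 6 matches the lower bound, it is optimal.

6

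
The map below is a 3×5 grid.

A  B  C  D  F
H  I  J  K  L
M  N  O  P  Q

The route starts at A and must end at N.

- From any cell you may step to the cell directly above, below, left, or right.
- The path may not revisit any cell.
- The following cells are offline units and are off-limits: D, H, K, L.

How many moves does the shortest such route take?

3

The Manhattan distance from A to N is |1−3| + |1−2| = 3, so at least 3 moves are needed.
A route of 3 moves achieves this: A → B → I → N.
Since 3 matches the lower bound, it is optimal.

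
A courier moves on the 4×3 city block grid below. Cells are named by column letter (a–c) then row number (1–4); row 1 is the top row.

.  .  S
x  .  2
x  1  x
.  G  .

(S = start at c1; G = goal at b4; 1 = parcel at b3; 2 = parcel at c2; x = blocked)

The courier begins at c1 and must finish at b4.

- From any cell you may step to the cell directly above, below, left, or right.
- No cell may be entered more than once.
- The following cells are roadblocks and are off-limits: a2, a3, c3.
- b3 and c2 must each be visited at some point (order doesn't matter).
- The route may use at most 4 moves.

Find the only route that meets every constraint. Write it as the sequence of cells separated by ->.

c1 -> c2 -> b2 -> b3 -> b4

The 4-move cap with required stops at b3, c2 leaves no slack for detours.
Route from c1: down 1 to c2, left 1 to b2, down 2 to b4 — 4 moves in all.
Check: all required cells visited; 4 ≤ 4 moves.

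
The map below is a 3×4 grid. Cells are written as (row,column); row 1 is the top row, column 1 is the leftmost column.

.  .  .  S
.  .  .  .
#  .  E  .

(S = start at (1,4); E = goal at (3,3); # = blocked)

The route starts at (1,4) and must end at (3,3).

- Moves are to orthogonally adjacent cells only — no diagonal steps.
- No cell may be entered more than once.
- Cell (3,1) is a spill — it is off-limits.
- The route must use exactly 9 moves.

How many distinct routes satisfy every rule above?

2

Need simple routes of exactly 9 moves from (1,4) to (3,3) (Manhattan distance 3, so 3 moves are spent on a detour and 3 undoing it).
Enumerating: (1,4) (2,4) (2,3) (1,3) (1,2) (1,1) (2,1) (2,2) (3,2) (3,3) | (1,4) (1,3) (1,2) (1,1) (2,1) (2,2) (2,3) (2,4) (3,4) (3,3).
That gives 2 routes.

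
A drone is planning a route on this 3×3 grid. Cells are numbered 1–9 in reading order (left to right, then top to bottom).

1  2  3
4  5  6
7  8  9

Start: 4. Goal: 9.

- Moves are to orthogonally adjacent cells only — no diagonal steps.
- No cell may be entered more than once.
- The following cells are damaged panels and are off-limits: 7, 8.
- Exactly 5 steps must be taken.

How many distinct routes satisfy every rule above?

Need simple routes of exactly 5 moves from 4 to 9 (Manhattan distance 3, so 1 moves are spent on a detour and 1 undoing it).
Enumerating: 4 1 2 5 6 9 | 4 1 2 3 6 9 | 4 5 2 3 6 9.
That gives 3 routes.

3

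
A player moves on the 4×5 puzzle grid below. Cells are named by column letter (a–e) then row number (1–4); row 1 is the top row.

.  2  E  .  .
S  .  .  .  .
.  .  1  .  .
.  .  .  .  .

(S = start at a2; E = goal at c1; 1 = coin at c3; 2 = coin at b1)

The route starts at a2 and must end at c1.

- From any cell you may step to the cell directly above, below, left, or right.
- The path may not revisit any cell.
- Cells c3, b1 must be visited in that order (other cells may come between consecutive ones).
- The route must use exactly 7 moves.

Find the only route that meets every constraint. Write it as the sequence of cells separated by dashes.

a2 - a3 - b3 - c3 - c2 - b2 - b1 - c1

The waypoints must appear in the order c3, b1, with no cell reused.
Route from a2: down 1 to a3, right 2 to c3, up 1 to c2, left 1 to b2, up 1 to b1, right 1 to c1 — 7 moves in all.
Check: order respected (1 at step 3, 2 at step 6); 7 moves as required.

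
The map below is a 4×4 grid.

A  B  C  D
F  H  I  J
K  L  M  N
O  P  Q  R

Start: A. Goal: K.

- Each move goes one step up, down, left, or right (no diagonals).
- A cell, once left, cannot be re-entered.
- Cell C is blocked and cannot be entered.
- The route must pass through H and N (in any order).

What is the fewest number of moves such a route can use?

8

Any route passes through H and N in some order between A and K. Summing Manhattan distances along each leg and taking the cheapest ordering (A → H → N → K) gives a lower bound of 2 + 3 + 3 = 8 moves.
A route of 8 moves achieves this: A → F → H → I → J → N → M → L → K.
Since 8 matches the lower bound, it is optimal.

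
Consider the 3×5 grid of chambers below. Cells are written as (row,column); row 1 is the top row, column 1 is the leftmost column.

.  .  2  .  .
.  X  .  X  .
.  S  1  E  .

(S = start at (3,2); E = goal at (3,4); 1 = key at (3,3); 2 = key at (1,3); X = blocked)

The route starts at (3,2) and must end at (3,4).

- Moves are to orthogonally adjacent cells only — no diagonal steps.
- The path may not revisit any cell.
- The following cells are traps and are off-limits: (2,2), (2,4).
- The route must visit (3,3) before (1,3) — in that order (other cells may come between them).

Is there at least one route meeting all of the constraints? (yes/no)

yes

One route that works: (3,2) → (3,3) → (2,3) → (1,3) → (1,4) → (1,5) → (2,5) → (3,5) → (3,4).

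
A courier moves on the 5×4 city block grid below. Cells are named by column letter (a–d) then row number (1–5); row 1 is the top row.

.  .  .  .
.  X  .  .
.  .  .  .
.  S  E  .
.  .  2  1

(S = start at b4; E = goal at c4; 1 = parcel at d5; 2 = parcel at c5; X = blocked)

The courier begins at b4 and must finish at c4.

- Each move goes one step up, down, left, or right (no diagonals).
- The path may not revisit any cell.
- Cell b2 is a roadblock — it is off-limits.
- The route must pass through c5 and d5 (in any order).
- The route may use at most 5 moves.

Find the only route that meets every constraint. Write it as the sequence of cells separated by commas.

b4, b5, c5, d5, d4, c4

The budget equals the shortest possible length, so every move has to be on a shortest route through the required cells.
Route from b4: down 1 to b5, right 2 to d5, up 1 to d4, left 1 to c4 — 5 moves in all.
Check: all required cells visited; 5 ≤ 5 moves.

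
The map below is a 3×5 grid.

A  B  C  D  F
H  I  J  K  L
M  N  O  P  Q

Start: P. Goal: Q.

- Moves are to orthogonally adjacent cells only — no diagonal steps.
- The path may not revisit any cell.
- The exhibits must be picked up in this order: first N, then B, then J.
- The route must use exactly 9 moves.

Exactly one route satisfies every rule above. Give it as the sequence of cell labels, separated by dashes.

P - O - N - I - B - C - J - K - L - Q

The waypoints must appear in the order N, B, J, with no cell reused.
Route from P: 2× left (reaching N), 2× up (reaching B), right to C, down to J, 2× right (reaching L), down to Q — 9 moves in all.
Check: order respected (N at step 2, B at step 4, J at step 6); 9 moves as required.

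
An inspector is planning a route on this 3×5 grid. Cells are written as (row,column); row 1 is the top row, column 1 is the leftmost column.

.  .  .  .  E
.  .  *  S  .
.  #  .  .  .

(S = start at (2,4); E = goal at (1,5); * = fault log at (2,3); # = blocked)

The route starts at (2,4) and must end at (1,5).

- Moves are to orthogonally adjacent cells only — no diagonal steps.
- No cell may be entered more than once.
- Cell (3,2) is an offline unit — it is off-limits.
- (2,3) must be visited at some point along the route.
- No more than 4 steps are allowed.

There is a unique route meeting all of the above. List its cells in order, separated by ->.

(2,4) -> (2,3) -> (1,3) -> (1,4) -> (1,5)

The 4-move cap with required stops at (2,3) leaves no slack for detours.
Route from (2,4): left 1 to (2,3), up 1 to (1,3), right 2 to (1,5) — 4 moves in all.
Check: all required cells visited; 4 ≤ 4 moves.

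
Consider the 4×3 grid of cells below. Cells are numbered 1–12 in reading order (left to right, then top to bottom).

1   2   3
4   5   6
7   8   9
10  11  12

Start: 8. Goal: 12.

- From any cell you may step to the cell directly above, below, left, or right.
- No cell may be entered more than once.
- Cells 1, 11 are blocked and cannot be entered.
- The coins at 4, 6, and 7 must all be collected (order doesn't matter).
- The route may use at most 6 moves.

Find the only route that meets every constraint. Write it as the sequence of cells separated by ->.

The 6-move cap with required stops at 4, 6, 7 leaves no slack for detours.
Route from 8: left 1 to 7, up 1 to 4, right 2 to 6, down 2 to 12 — 6 moves in all.
Check: all required cells visited; 6 ≤ 6 moves.

8 -> 7 -> 4 -> 5 -> 6 -> 9 -> 12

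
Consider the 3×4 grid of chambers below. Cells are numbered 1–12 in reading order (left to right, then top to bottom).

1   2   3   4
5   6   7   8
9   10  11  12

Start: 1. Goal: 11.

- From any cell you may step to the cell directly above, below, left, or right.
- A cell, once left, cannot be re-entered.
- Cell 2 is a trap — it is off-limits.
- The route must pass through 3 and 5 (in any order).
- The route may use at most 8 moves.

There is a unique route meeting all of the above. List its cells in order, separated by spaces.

1 5 6 7 3 4 8 12 11

The 8-move cap with required stops at 3, 5 leaves no slack for detours.
Route from 1: down to 5, 2× right (reaching 7), up to 3, right to 4, 2× down (reaching 12), left to 11 — 8 moves in all.
Check: all required cells visited; 8 ≤ 8 moves.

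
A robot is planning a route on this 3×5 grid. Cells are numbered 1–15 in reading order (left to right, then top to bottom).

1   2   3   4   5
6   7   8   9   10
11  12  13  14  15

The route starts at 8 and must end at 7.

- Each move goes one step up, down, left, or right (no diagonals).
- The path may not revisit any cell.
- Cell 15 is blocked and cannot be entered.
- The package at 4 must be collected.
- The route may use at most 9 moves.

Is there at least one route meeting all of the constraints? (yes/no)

One route that works: 8 → 9 → 4 → 3 → 2 → 7.

yes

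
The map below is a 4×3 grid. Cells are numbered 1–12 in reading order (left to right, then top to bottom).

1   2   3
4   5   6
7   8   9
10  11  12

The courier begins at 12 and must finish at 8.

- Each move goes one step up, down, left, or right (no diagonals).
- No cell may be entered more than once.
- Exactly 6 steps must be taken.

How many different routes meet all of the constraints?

Need simple routes of exactly 6 moves from 12 to 8 (Manhattan distance 2, so 2 moves are spent on a detour and 2 undoing it).
Enumerating: 12 9 6 3 2 5 8 | 12 9 6 5 4 7 8 | 12 11 10 7 4 5 8.
That gives 3 routes.

3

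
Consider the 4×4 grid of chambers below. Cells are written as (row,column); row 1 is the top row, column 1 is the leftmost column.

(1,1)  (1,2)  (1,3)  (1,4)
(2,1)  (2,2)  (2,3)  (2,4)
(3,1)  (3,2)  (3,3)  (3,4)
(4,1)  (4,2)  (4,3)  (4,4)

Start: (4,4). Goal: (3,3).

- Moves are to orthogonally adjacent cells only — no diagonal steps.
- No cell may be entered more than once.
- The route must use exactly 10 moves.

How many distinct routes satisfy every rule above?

Need simple routes of exactly 10 moves from (4,4) to (3,3) (Manhattan distance 2, so 4 moves are spent on a detour and 4 undoing it).
Branch systematically from the start, pruning whenever the remaining move budget drops below the Manhattan distance to (3,3) or differs from it in parity. Grouping the completions by first move — via (3,4): 16; via (4,3): 16 — and summing: 16 + 16 = 32.
That gives 32 routes.

32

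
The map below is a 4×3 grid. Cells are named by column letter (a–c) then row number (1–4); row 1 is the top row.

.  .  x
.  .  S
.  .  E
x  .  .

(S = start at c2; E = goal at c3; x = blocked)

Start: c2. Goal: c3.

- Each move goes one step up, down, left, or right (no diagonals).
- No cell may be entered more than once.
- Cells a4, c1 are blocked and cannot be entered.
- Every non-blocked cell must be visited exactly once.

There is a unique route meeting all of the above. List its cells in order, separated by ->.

c2 -> b2 -> b1 -> a1 -> a2 -> a3 -> b3 -> b4 -> c4 -> c3

Need to visit all 10 open cells exactly once, starting at c2 and ending at c3.
Cell c4 has only two open neighbours (c3 and b4), so the path must pass straight through it: one of those is the cell it's entered from and the other is where it exits.
Route from c2: left 1 to b2, up 1 to b1, left 1 to a1, down 2 to a3, right 1 to b3, down 1 to b4, right 1 to c4, up 1 to c3 — 9 moves in all.
Check: all 10 open cells covered.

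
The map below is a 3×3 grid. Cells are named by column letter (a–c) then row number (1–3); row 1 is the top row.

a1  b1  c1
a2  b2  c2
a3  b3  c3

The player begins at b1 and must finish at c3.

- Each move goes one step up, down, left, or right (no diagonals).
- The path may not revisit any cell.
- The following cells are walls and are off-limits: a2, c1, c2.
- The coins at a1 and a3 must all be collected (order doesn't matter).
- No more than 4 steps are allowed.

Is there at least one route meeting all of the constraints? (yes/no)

no

a3 must be visited but has only one open neighbour (b3), and it is neither the start nor the goal — the route would have to enter and leave through b3, re-entering it.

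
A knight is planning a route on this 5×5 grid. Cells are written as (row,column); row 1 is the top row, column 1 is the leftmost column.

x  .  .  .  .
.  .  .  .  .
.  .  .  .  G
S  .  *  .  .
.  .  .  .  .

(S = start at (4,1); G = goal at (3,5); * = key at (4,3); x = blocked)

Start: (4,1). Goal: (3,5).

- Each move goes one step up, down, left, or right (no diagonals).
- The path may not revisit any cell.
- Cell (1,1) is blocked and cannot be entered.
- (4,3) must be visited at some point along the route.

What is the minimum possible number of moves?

Any route passes through (4,3) somewhere between (4,1) and (3,5). Summing Manhattan distances along the two legs ((4,1) → (4,3) → (3,5)) gives a lower bound of 2 + 3 = 5 moves.
A route of 5 moves achieves this: (4,1) → (4,2) → (4,3) → (3,3) → (3,4) → (3,5).
Since 5 matches the lower bound, it is optimal.

5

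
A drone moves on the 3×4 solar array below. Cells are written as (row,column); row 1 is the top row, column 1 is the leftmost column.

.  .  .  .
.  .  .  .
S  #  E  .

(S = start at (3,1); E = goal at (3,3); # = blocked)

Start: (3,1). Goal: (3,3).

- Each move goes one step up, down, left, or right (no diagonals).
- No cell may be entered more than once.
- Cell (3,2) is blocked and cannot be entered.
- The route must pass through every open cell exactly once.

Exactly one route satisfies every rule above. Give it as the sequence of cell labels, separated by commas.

(3,1), (2,1), (1,1), (1,2), (2,2), (2,3), (1,3), (1,4), (2,4), (3,4), (3,3)

Need to visit all 11 open cells exactly once, starting at (3,1) and ending at (3,3).
Cell (1,1) has only two open neighbours ((2,1) and (1,2)), so the path must pass straight through it: one of those is the cell it's entered from and the other is where it exits.
Route from (3,1): up 2 to (1,1), right 1 to (1,2), down 1 to (2,2), right 1 to (2,3), up 1 to (1,3), right 1 to (1,4), down 2 to (3,4), left 1 to (3,3) — 10 moves in all.
Check: all 11 open cells covered.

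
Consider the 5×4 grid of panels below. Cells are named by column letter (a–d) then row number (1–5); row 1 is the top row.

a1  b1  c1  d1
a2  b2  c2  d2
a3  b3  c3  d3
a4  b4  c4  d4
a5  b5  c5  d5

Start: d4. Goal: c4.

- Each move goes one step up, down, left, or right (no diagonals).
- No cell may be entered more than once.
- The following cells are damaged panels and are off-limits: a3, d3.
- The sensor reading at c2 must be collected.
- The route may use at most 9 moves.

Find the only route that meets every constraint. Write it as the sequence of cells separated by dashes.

d4 - d5 - c5 - b5 - b4 - b3 - b2 - c2 - c3 - c4

Any route must reach c2 and still end at c4 within 9 moves, so the order of the required stops is forced.
Route from d4: down 1 to d5, left 2 to b5, up 3 to b2, right 1 to c2, down 2 to c4 — 9 moves in all.
Check: all required cells visited; 9 ≤ 9 moves.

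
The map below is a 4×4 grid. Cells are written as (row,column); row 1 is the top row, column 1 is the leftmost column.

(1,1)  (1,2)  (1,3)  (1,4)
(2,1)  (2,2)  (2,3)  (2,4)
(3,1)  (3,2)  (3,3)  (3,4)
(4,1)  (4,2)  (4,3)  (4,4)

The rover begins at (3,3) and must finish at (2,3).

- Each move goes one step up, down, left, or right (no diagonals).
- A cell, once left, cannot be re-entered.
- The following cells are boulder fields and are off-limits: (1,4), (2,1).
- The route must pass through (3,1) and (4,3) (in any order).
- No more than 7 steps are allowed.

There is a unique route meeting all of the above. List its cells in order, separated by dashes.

The budget equals the shortest possible length, so every move has to be on a shortest route through the required cells.
Route from (3,3): down to (4,3), 2× left (reaching (4,1)), up to (3,1), right to (3,2), up to (2,2), right to (2,3) — 7 moves in all.
Check: all required cells visited; 7 ≤ 7 moves.

(3,3) - (4,3) - (4,2) - (4,1) - (3,1) - (3,2) - (2,2) - (2,3)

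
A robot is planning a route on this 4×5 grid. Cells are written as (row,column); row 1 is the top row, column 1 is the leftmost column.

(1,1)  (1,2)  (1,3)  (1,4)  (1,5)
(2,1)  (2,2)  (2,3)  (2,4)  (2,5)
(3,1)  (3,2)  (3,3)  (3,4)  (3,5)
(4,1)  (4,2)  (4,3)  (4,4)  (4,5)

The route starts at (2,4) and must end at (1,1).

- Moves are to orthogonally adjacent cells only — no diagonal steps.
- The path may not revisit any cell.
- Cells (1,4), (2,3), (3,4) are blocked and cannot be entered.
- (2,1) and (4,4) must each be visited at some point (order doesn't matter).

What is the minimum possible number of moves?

10

Any route passes through (2,1) and (4,4) in some order between (2,4) and (1,1). Summing Manhattan distances along each leg and taking the cheapest ordering ((2,4) → (4,4) → (2,1) → (1,1)) gives a lower bound of 2 + 5 + 1 = 8 moves.
That bound ignores the blocked cells. Measuring each leg by the fewest moves that actually steer around them ((2,4)→(4,4): 4; (4,4)→(2,1): 5; (2,1)→(1,1): 1) raises the lower bound to 10.
A route of 10 moves exists: (2,4) → (2,5) → (3,5) → (4,5) → (4,4) → (4,3) → (3,3) → (3,2) → (2,2) → (2,1) → (1,1).
Since 10 matches that lower bound, it is optimal.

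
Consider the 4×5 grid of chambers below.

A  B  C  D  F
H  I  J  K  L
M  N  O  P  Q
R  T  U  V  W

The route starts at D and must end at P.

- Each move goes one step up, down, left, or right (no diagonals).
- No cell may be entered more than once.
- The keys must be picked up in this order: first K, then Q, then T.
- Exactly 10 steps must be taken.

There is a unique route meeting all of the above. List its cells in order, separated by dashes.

D - K - L - Q - W - V - U - T - N - O - P

The waypoints must appear in the order K, Q, T, with no cell reused.
Route from D: down to K, right to L, 2× down (reaching W), 3× left (reaching T), up to N, 2× right (reaching P) — 10 moves in all.
Check: order respected (K at step 1, Q at step 3, T at step 7); 10 moves as required.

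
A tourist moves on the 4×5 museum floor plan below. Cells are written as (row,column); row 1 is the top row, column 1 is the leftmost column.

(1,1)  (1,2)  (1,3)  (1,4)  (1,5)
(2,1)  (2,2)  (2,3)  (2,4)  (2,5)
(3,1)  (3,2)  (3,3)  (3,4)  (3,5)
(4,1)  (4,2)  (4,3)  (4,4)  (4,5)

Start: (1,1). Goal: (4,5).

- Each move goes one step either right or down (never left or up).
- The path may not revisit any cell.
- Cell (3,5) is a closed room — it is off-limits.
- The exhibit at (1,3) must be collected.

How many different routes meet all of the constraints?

A right/down-only route from (1,1) to (4,5) makes exactly 3 down-moves and 4 right-moves in some order.
With no other constraints that would be C(7,3) = 35 routes.
Split at (1,3) and multiply the segment counts (each segment already excludes blocked cells): (1,1)→(1,3): 1; (1,3)→(4,5): 4; product = 4.
That gives 4 routes.

4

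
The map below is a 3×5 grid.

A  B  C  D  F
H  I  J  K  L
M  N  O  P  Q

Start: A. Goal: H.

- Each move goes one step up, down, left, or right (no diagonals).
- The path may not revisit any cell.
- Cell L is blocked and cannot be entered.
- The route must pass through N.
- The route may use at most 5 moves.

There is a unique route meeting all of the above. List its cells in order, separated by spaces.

The budget equals the shortest possible length, so every move has to be on a shortest route through the required cells.
Route from A: right 1 to B, down 2 to N, left 1 to M, up 1 to H — 5 moves in all.
Check: all required cells visited; 5 ≤ 5 moves.

A B I N M H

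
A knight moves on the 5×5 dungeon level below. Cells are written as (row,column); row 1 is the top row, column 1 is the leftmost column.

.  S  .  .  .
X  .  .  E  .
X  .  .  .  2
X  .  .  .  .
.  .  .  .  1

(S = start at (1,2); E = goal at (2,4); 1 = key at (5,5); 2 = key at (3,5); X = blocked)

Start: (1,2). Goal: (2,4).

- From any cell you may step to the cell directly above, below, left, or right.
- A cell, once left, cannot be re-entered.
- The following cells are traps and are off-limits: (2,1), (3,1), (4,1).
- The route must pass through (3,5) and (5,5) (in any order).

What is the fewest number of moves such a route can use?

11

Any route passes through (3,5) and (5,5) in some order between (1,2) and (2,4). Summing Manhattan distances along each leg and taking the cheapest ordering ((1,2) → (5,5) → (3,5) → (2,4)) gives a lower bound of 7 + 2 + 2 = 11 moves.
A route of 11 moves achieves this: (1,2) → (2,2) → (3,2) → (4,2) → (5,2) → (5,3) → (5,4) → (5,5) → (4,5) → (3,5) → (2,5) → (2,4).
Since 11 matches the lower bound, it is optimal.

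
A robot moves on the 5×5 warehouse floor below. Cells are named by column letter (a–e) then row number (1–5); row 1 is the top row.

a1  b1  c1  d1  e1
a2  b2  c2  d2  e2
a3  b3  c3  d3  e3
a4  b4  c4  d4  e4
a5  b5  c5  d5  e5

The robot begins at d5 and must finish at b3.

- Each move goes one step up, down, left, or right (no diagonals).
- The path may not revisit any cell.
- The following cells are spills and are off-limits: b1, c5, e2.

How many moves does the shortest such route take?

4

The Manhattan distance from d5 to b3 is |5−3| + |4−2| = 4, so at least 4 moves are needed.
A route of 4 moves achieves this: d5 → d4 → d3 → c3 → b3.
Since 4 matches the lower bound, it is optimal.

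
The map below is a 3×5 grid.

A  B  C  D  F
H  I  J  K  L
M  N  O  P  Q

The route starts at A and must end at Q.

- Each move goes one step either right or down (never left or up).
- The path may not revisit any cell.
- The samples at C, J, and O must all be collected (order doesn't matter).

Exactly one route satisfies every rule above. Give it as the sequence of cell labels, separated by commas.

A, B, C, J, O, P, Q

Moves only go right or down, so the column and row indices never decrease.
Route from A: 2× right (reaching C), 2× down (reaching O), 2× right (reaching Q) — 6 moves in all.
Check: all required cells visited.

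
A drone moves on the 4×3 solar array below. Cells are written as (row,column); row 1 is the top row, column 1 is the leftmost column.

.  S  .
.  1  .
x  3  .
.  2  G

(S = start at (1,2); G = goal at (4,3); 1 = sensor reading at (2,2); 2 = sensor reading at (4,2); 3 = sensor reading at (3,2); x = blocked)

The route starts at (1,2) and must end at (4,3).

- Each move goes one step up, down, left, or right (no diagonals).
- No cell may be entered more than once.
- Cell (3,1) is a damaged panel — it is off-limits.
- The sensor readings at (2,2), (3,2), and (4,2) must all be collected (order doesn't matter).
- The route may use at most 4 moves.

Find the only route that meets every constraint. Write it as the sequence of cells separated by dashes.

The budget equals the shortest possible length, so every move has to be on a shortest route through the required cells.
Route from (1,2): down 3 to (4,2), right 1 to (4,3) — 4 moves in all.
Check: all required cells visited; 4 ≤ 4 moves.

(1,2) - (2,2) - (3,2) - (4,2) - (4,3)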